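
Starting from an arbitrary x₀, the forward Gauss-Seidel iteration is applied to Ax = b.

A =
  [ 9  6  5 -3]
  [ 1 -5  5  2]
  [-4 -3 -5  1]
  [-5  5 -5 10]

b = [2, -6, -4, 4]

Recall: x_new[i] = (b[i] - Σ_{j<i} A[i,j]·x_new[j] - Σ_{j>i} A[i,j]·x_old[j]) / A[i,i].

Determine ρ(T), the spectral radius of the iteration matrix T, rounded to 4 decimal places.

Let D = diag(9, -5, -5, 10); L, U the strict triangles.
T_GS = -(D+L)⁻¹U: row 0 first, T[0,2] = -(5)/(9) = -0.5556; later rows by forward substitution.
  T[0,:] = [+0.0000  -0.6667  -0.5556  +0.3333]
  T[1,:] = [+0.0000  -0.1333  +0.8889  +0.4667]
  T[2,:] = [+0.0000  +0.6133  -0.0889  -0.3467]
  T[3,:] = [+0.0000  +0.0400  -0.7667  -0.2400]
moduli |λ_i(T)| = 1.1665, 0.6107, 0.0936, 0.0000.
spectral radius ρ = 1.1665; 1.1665 > 1 ⇒ diverges.

1.1665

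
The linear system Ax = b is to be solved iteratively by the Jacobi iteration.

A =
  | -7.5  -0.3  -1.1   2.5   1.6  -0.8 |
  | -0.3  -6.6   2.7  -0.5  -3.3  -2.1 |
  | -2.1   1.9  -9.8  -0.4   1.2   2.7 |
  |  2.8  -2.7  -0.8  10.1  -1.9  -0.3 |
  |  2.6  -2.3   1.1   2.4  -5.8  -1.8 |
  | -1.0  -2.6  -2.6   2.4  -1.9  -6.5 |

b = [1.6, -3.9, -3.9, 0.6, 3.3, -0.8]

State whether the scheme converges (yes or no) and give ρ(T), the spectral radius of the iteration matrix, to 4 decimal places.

yes, ρ = 0.9225

Let D = diag(-7.5, -6.6, -9.8, 10.1, -5.8, -6.5); L, U the strict triangles.
Jacobi T = -D⁻¹(L+U): T[3,4] = -(-1.9)/(10.1) = +0.1881; T[3,3] = 0.
  T[0,:] = [+0.0000 -0.0400 -0.1467 +0.3333 +0.2133 -0.1067]
  T[1,:] = [-0.0455 +0.0000 +0.4091 -0.0758 -0.5000 -0.3182]
  T[2,:] = [-0.2143 +0.1939 +0.0000 -0.0408 +0.1224 +0.2755]
  T[3,:] = [-0.2772 +0.2673 +0.0792 +0.0000 +0.1881 +0.0297]
  T[4,:] = [+0.4483 -0.3966 +0.1897 +0.4138 +0.0000 -0.3103]
  T[5,:] = [-0.1538 -0.4000 -0.4000 +0.3692 -0.2923 +0.0000]
eigenvalue magnitudes: 0.9225, 0.4544, 0.4544, 0.2251, 0.2251, 0.1618.
ρ = 0.9225; 0.9225 < 1, so it converges for any x₀.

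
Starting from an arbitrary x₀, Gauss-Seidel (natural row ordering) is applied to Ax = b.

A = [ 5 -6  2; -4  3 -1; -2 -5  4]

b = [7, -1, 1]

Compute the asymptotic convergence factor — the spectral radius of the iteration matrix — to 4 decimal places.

Split A = D + L + U, D = diag(5, 3, 4).
GS T = -(D+L)⁻¹U: row 0 first, T[0,1] = -(-6)/(5) = +1.2000; later rows by forward substitution.
  T[0,:] = [+0.0000, +1.2000, -0.4000]
  T[1,:] = [+0.0000, +1.6000, -0.2000]
  T[2,:] = [+0.0000, +2.6000, -0.4500]
|λ(T)| sorted: 1.3034, 0.1534, 0.0000.
ρ = 1.3034; 1.3034 > 1 ⇒ diverges.

1.3034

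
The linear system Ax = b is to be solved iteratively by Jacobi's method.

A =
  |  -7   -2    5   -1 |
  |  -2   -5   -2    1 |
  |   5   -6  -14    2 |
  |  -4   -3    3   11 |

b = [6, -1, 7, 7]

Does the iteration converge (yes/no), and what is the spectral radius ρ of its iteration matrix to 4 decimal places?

Let D = diag(-7, -5, -14, 11); L, U the strict triangles.
Jacobi: T = -D⁻¹(L+U), T[1,0] = -(-2)/(-5) = -0.4000; T[1,1] = 0.
  T[0,:] = [+0.0000, -0.2857, +0.7143, -0.1429]
  T[1,:] = [-0.4000, +0.0000, -0.4000, +0.2000]
  T[2,:] = [+0.3571, -0.4286, +0.0000, +0.1429]
  T[3,:] = [+0.3636, +0.2727, -0.2727, +0.0000]
eigenvalue magnitudes: 0.8616, 0.5260, 0.5260, 0.0428.
ρ(T) = max|λ| = 0.8616; 0.8616 < 1 ⇒ converges.

yes, ρ = 0.8616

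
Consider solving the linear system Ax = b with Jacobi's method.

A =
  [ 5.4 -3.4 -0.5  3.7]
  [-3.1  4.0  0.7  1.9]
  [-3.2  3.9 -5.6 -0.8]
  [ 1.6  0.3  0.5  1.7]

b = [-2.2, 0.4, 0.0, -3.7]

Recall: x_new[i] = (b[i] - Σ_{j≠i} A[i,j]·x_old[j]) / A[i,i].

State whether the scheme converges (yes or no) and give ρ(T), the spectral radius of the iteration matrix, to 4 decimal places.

Diagonal D = diag(5.4, 4, -5.6, 1.7); L, U strict lower/upper.
Jacobi T = -D⁻¹(L+U): T[3,2] = -(0.5)/(1.7) = -0.2941; T[3,3] = 0.
  T[0,:] = [+0.0000 +0.6296 +0.0926 -0.6852]
  T[1,:] = [+0.7750 +0.0000 -0.1750 -0.4750]
  T[2,:] = [-0.5714 +0.6964 +0.0000 -0.1429]
  T[3,:] = [-0.9412 -0.1765 -0.2941 +0.0000]
moduli |λ_i(T)| = 1.2498, 0.8532, 0.3737, 0.3737.
spectral radius ρ = 1.2498; 1.2498 > 1, so it fails to converge.

no, ρ = 1.2498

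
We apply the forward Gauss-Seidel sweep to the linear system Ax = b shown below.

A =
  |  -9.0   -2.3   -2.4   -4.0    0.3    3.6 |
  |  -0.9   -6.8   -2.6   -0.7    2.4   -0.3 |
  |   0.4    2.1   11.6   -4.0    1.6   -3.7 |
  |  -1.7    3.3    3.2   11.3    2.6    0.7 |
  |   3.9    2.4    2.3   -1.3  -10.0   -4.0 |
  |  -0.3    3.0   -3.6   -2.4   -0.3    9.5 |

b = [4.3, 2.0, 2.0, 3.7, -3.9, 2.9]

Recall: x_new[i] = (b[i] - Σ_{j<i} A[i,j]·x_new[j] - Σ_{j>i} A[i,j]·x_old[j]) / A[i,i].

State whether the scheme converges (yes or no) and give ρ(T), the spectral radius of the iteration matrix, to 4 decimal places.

yes, ρ = 0.5459

Diagonal D = diag(-9, -6.8, 11.6, 11.3, -10, 9.5); L, U strict lower/upper.
Gauss-Seidel: T = -(D+L)⁻¹U, row 0 first, T[0,4] = -(0.3)/(-9) = +0.0333; later rows by forward substitution.
  T[0,:] = [+0.0000 -0.2556 -0.2667 -0.4444 +0.0333 +0.4000]
  T[1,:] = [+0.0000 +0.0338 -0.3471 -0.0441 +0.3485 -0.0971]
  T[2,:] = [+0.0000 +0.0027 +0.0720 +0.3681 -0.2022 +0.3227]
  T[3,:] = [+0.0000 -0.0491 +0.0408 -0.1582 -0.2696 -0.0648]
  T[4,:] = [+0.0000 -0.0845 -0.1760 -0.0787 +0.0852 -0.1846]
  T[5,:] = [+0.0000 -0.0328 +0.1332 +0.0969 -0.2510 +0.1434]
|roots of det(T-λI)|: 0.5459, 0.2872, 0.2872, 0.0466, 0.0466, 0.0000.
ρ = 0.5459; 0.5459 < 1 ⇒ converges.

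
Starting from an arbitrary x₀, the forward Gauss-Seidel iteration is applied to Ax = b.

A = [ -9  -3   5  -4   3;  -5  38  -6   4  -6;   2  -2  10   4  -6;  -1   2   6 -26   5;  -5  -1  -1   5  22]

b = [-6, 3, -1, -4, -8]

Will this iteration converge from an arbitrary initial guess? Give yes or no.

yes

Let D = diag(-9, 38, 10, -26, 22); L, U the strict triangles.
GS T = -(D+L)⁻¹U: row 0 first, T[0,4] = -(3)/(-9) = +0.3333; later rows by forward substitution.
  T[0,:] = [+0.0000 -0.3333 +0.5556 -0.4444 +0.3333]
  T[1,:] = [+0.0000 -0.0439 +0.2310 -0.1637 +0.2018]
  T[2,:] = [+0.0000 +0.0579 -0.0649 -0.3439 +0.5737]
  T[3,:] = [+0.0000 +0.0228 -0.0186 -0.0749 +0.3274]
  T[4,:] = [+0.0000 -0.0803 +0.1380 -0.1071 +0.0366]
moduli |λ_i(T)| = 0.3839, 0.2020, 0.2020, 0.0587, 0.0000.
ρ(T) = max|λ| = 0.3839; 0.3839 < 1 ⇒ converges.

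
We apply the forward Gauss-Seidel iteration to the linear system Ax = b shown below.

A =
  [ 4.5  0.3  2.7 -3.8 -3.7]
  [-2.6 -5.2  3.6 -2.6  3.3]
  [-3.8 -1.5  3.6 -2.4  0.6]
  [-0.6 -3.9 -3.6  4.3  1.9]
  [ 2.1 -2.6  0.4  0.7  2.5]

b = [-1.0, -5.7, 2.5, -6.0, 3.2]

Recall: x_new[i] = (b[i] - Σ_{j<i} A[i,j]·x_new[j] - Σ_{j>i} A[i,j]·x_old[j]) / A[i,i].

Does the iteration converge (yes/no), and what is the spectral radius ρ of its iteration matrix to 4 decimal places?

A = D + L + U where D = diag(4.5, -5.2, 3.6, 4.3, 2.5).
GS T = -(D+L)⁻¹U: row 0 first, T[0,1] = -(0.3)/(4.5) = -0.0667; later rows by forward substitution.
  T[0,:] = [+0.0000  -0.0667  -0.6000  +0.8444  +0.8222]
  T[1,:] = [+0.0000  +0.0333  +0.9923  -0.9222  +0.2235]
  T[2,:] = [+0.0000  -0.0565  -0.2199  +1.1738  +0.7944]
  T[3,:] = [+0.0000  -0.0264  +0.6322  +0.2641  +0.5406]
  T[4,:] = [+0.0000  +0.1071  +1.3942  -1.9302  -0.7367]
moduli |λ_i(T)| = 1.3456, 0.6481, 0.1352, 0.0969, 0.0000.
ρ = 1.3456; 1.3456 > 1: divergent.

no, ρ = 1.3456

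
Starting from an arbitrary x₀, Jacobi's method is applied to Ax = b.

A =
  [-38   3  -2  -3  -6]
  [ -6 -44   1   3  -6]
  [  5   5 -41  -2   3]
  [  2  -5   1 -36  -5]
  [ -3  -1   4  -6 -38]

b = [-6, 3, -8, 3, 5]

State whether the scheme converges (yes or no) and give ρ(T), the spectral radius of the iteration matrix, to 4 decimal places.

yes, ρ = 0.2607

Diagonal D = diag(-38, -44, -41, -36, -38); L, U strict lower/upper.
T_J = -D⁻¹(L+U): T[2,4] = -(3)/(-41) = +0.0732; T[2,2] = 0.
  T[0,:] = [+0.0000  +0.0789  -0.0526  -0.0789  -0.1579]
  T[1,:] = [-0.1364  +0.0000  +0.0227  +0.0682  -0.1364]
  T[2,:] = [+0.1220  +0.1220  +0.0000  -0.0488  +0.0732]
  T[3,:] = [+0.0556  -0.1389  +0.0278  +0.0000  -0.1389]
  T[4,:] = [-0.0789  -0.0263  +0.1053  -0.1579  +0.0000]
moduli |λ_i(T)| = 0.2607, 0.1852, 0.1852, 0.1572, 0.0882.
spectral radius ρ = 0.2607; 0.2607 < 1 ⇒ converges.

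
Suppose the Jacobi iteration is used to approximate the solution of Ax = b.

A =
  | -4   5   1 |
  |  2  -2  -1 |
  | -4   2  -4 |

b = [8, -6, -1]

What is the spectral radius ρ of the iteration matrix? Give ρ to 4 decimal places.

1.1777

Let D = diag(-4, -2, -4); L, U the strict triangles.
T_J = -D⁻¹(L+U): T[2,0] = -(-4)/(-4) = -1.0000; T[2,2] = 0.
  T[0,:] = [+0.0000  +1.2500  +0.2500]
  T[1,:] = [+1.0000  +0.0000  -0.5000]
  T[2,:] = [-1.0000  +0.5000  +0.0000]
moduli |λ_i(T)| = 1.1777, 0.7980, 0.7980.
ρ = 1.1777; 1.1777 > 1: divergent.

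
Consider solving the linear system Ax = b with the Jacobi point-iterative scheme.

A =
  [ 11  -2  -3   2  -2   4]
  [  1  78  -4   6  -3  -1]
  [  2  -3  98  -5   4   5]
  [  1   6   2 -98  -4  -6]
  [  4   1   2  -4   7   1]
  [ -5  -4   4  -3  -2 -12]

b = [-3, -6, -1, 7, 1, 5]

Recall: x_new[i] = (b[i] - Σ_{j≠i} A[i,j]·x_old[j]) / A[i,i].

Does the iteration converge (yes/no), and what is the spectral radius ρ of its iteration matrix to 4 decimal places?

Let D = diag(11, 78, 98, -98, 7, -12); L, U the strict triangles.
T_J = -D⁻¹(L+U): T[0,1] = -(-2)/(11) = +0.1818; T[0,0] = 0.
  T[0,:] = [+0.0000, +0.1818, +0.2727, -0.1818, +0.1818, -0.3636]
  T[1,:] = [-0.0128, +0.0000, +0.0513, -0.0769, +0.0385, +0.0128]
  T[2,:] = [-0.0204, +0.0306, +0.0000, +0.0510, -0.0408, -0.0510]
  T[3,:] = [+0.0102, +0.0612, +0.0204, +0.0000, -0.0408, -0.0612]
  T[4,:] = [-0.5714, -0.1429, -0.2857, +0.5714, +0.0000, -0.1429]
  T[5,:] = [-0.4167, -0.3333, +0.3333, -0.2500, -0.1667, +0.0000]
moduli |λ_i(T)| = 0.3357, 0.2177, 0.2177, 0.1673, 0.1673, 0.0190.
ρ(T) = max|λ| = 0.3357; 0.3357 < 1: convergent.

yes, ρ = 0.3357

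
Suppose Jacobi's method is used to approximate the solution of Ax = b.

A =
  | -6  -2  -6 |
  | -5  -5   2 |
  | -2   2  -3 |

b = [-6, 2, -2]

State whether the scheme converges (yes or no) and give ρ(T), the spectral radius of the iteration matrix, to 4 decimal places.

no, ρ = 1.3512

A = D + L + U where D = diag(-6, -5, -3).
Jacobi T = -D⁻¹(L+U): T[2,0] = -(-2)/(-3) = -0.6667; T[2,2] = 0.
  T[0,:] = [+0.0000  -0.3333  -1.0000]
  T[1,:] = [-1.0000  +0.0000  +0.4000]
  T[2,:] = [-0.6667  +0.6667  +0.0000]
eigenvalue magnitudes: 1.3512, 0.7478, 0.7478.
ρ(T) = max|λ| = 1.3512; 1.3512 > 1, so it fails to converge.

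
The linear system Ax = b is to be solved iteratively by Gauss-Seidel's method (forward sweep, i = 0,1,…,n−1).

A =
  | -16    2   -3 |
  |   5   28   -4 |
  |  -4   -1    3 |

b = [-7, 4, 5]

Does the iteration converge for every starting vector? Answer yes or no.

Write A = D+L+U with D = diag(-16, 28, 3).
GS T = -(D+L)⁻¹U: row 0 first, T[0,1] = -(2)/(-16) = +0.1250; later rows by forward substitution.
  T[0,:] = [+0.0000, +0.1250, -0.1875]
  T[1,:] = [+0.0000, -0.0223, +0.1763]
  T[2,:] = [+0.0000, +0.1592, -0.1912]
moduli |λ_i(T)| = 0.2944, 0.0809, 0.0000.
spectral radius ρ = 0.2944; 0.2944 < 1, so it converges for any x₀.

yes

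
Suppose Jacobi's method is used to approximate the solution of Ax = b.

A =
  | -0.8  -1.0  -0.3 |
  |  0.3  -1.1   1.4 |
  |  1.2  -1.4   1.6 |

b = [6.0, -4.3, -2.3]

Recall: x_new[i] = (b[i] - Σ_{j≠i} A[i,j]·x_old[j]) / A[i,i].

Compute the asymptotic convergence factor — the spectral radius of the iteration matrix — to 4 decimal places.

1.3648

Let D = diag(-0.8, -1.1, 1.6); L, U the strict triangles.
Jacobi: T = -D⁻¹(L+U), T[0,1] = -(-1)/(-0.8) = -1.2500; T[0,0] = 0.
  T[0,:] = [+0.0000  -1.2500  -0.3750]
  T[1,:] = [+0.2727  +0.0000  +1.2727]
  T[2,:] = [-0.7500  +0.8750  +0.0000]
|eigenvalues of T|: 1.3648, 0.8993, 0.8993.
ρ(T) = max|λ| = 1.3648; 1.3648 > 1, so it fails to converge.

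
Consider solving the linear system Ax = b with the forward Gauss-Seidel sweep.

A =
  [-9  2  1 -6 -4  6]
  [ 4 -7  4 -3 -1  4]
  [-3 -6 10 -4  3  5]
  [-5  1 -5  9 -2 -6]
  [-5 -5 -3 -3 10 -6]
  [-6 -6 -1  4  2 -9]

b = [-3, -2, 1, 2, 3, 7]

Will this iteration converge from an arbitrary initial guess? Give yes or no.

A = D + L + U where D = diag(-9, -7, 10, 9, 10, -9).
Gauss-Seidel: T = -(D+L)⁻¹U, row 0 first, T[0,5] = -(6)/(-9) = +0.6667; later rows by forward substitution.
  T[0,:] = [+0.0000  +0.2222  +0.1111  -0.6667  -0.4444  +0.6667]
  T[1,:] = [+0.0000  +0.1270  +0.6349  -0.8095  -0.3968  +0.9524]
  T[2,:] = [+0.0000  +0.1429  +0.4143  -0.2857  -0.6714  +0.2714]
  T[3,:] = [+0.0000  +0.1887  +0.2213  -0.4392  -0.3536  +1.0820]
  T[4,:] = [+0.0000  +0.2741  +0.5637  -0.9556  -0.7281  +1.8156]
  T[5,:] = [+0.0000  -0.1039  -0.3197  +0.6083  +0.3165  -0.2252]
eigenvalue magnitudes: 1.4603, 0.6350, 0.1907, 0.1907, 0.1339, 0.0000.
spectral radius ρ = 1.4603; 1.4603 > 1, so it fails to converge.

no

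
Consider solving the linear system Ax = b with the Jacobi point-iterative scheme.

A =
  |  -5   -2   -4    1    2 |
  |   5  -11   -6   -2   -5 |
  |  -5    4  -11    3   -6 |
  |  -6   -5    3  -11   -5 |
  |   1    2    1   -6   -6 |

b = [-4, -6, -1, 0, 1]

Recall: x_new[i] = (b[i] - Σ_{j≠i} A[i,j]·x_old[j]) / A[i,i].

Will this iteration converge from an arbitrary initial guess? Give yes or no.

Split A = D + L + U, D = diag(-5, -11, -11, -11, -6).
Jacobi T = -D⁻¹(L+U): T[4,3] = -(-6)/(-6) = -1.0000; T[4,4] = 0.
  T[0,:] = [+0.0000  -0.4000  -0.8000  +0.2000  +0.4000]
  T[1,:] = [+0.4545  +0.0000  -0.5455  -0.1818  -0.4545]
  T[2,:] = [-0.4545  +0.3636  +0.0000  +0.2727  -0.5455]
  T[3,:] = [-0.5455  -0.4545  +0.2727  +0.0000  -0.4545]
  T[4,:] = [+0.1667  +0.3333  +0.1667  -1.0000  +0.0000]
|eigenvalues of T|: 1.1457, 0.8874, 0.8874, 0.7114, 0.5927.
ρ(T) = max|λ| = 1.1457; 1.1457 > 1: divergent.

no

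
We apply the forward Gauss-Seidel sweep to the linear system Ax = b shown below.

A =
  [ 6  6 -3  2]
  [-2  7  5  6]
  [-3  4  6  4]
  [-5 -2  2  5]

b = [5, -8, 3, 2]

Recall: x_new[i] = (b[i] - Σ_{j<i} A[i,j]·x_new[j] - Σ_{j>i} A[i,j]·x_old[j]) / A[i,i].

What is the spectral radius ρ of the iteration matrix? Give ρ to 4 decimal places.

1.5061

Let D = diag(6, 7, 6, 5); L, U the strict triangles.
T_GS = -(D+L)⁻¹U: row 0 first, T[0,3] = -(2)/(6) = -0.3333; later rows by forward substitution.
  T[0,:] = [+0.0000 -1.0000 +0.5000 -0.3333]
  T[1,:] = [+0.0000 -0.2857 -0.5714 -0.9524]
  T[2,:] = [+0.0000 -0.3095 +0.6310 -0.1984]
  T[3,:] = [+0.0000 -0.9905 +0.0190 -0.6349]
|roots of det(T-λI)|: 1.5061, 0.8400, 0.3764, 0.0000.
ρ = 1.5061; 1.5061 > 1: divergent.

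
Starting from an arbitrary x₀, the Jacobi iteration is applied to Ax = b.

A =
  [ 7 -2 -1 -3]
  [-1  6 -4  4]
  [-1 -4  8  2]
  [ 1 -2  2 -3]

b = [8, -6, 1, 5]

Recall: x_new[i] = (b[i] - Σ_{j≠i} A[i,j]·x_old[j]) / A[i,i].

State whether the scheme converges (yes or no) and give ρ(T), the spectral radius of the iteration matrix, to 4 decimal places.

yes, ρ = 0.9430

A = D + L + U where D = diag(7, 6, 8, -3).
Jacobi T = -D⁻¹(L+U): T[3,1] = -(-2)/(-3) = -0.6667; T[3,3] = 0.
  T[0,:] = [+0.0000 +0.2857 +0.1429 +0.4286]
  T[1,:] = [+0.1667 +0.0000 +0.6667 -0.6667]
  T[2,:] = [+0.1250 +0.5000 +0.0000 -0.2500]
  T[3,:] = [+0.3333 -0.6667 +0.6667 +0.0000]
|eigenvalues of T|: 0.9430, 0.6144, 0.6144, 0.2564.
ρ(T) = max|λ| = 0.9430; 0.9430 < 1 ⇒ converges.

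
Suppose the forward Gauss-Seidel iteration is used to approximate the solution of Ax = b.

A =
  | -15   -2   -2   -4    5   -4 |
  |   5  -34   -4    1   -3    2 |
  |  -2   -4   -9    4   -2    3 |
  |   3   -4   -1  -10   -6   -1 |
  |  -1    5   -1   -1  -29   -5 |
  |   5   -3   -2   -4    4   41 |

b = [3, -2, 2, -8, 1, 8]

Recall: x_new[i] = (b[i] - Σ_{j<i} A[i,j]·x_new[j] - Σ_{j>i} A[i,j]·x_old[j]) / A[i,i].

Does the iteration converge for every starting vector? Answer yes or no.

yes

Let D = diag(-15, -34, -9, -10, -29, 41); L, U the strict triangles.
Gauss-Seidel: T = -(D+L)⁻¹U, row 0 first, T[0,3] = -(-4)/(-15) = -0.2667; later rows by forward substitution.
  T[0,:] = [+0.0000 -0.1333 -0.1333 -0.2667 +0.3333 -0.2667]
  T[1,:] = [+0.0000 -0.0196 -0.1373 -0.0098 -0.0392 +0.0196]
  T[2,:] = [+0.0000 +0.0383 +0.0906 +0.5081 -0.2789 +0.3839]
  T[3,:] = [+0.0000 -0.0360 +0.0058 -0.1269 -0.4564 -0.2262]
  T[4,:] = [+0.0000 +0.0011 -0.0224 -0.0056 +0.0071 -0.1653]
  T[5,:] = [+0.0000 +0.0131 +0.0134 +0.0448 -0.1023 +0.0467]
|eigenvalues of T|: 0.2736, 0.2083, 0.2083, 0.1013, 0.0732, 0.0000.
ρ = 0.2736; 0.2736 < 1: convergent.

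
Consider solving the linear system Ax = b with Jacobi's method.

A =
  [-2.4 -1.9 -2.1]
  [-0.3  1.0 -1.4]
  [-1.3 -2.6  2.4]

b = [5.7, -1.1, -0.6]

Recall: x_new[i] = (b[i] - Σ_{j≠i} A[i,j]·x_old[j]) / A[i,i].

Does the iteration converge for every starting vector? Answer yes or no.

Let D = diag(-2.4, 1, 2.4); L, U the strict triangles.
T_J = -D⁻¹(L+U): T[1,0] = -(-0.3)/(1) = +0.3000; T[1,1] = 0.
  T[0,:] = [+0.0000 -0.7917 -0.8750]
  T[1,:] = [+0.3000 +0.0000 +1.4000]
  T[2,:] = [+0.5417 +1.0833 +0.0000]
|eigenvalues of T|: 1.2338, 0.8468, 0.8468.
spectral radius ρ = 1.2338; 1.2338 > 1 ⇒ diverges.

no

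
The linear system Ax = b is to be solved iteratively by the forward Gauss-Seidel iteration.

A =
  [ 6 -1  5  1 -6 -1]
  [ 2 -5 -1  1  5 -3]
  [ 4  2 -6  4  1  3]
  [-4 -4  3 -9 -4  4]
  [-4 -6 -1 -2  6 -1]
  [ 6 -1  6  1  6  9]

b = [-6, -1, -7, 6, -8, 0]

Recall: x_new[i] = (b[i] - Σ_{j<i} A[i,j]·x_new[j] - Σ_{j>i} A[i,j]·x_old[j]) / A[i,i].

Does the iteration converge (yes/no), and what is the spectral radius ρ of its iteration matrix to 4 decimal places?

Diagonal D = diag(6, -5, -6, -9, 6, 9); L, U strict lower/upper.
GS T = -(D+L)⁻¹U: row 0 first, T[0,1] = -(-1)/(6) = +0.1667; later rows by forward substitution.
  T[0,:] = [+0.0000 +0.1667 -0.8333 -0.1667 +1.0000 +0.1667]
  T[1,:] = [+0.0000 +0.0667 -0.5333 +0.1333 +1.4000 -0.5333]
  T[2,:] = [+0.0000 +0.1333 -0.7333 +0.6000 +1.3000 +0.4333]
  T[3,:] = [+0.0000 -0.0593 +0.3630 +0.2148 -1.0778 +0.7519]
  T[4,:] = [+0.0000 +0.1802 -1.0901 +0.1938 +1.9241 +0.0673]
  T[5,:] = [+0.0000 -0.3062 +1.6716 -0.4272 -2.5407 -0.5877]
|eigenvalues of T|: 1.6773, 0.4798, 0.4798, 0.0639, 0.0445, 0.0000.
ρ(T) = max|λ| = 1.6773; 1.6773 > 1, so it fails to converge.

no, ρ = 1.6773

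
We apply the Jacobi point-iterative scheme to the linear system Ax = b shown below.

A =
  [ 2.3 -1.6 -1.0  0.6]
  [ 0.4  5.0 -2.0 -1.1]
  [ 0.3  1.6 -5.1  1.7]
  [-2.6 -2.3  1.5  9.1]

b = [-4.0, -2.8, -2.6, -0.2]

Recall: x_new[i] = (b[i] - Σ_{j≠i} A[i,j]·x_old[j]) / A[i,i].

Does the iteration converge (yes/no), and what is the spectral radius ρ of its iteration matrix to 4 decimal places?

Diagonal D = diag(2.3, 5, -5.1, 9.1); L, U strict lower/upper.
Jacobi T = -D⁻¹(L+U): T[1,2] = -(-2)/(5) = +0.4000; T[1,1] = 0.
  T[0,:] = [+0.0000, +0.6957, +0.4348, -0.2609]
  T[1,:] = [-0.0800, +0.0000, +0.4000, +0.2200]
  T[2,:] = [+0.0588, +0.3137, +0.0000, +0.3333]
  T[3,:] = [+0.2857, +0.2527, -0.1648, +0.0000]
|roots of det(T-λI)|: 0.5752, 0.4774, 0.4774, 0.2509.
ρ(T) = max|λ| = 0.5752; 0.5752 < 1, so it converges for any x₀.

yes, ρ = 0.5752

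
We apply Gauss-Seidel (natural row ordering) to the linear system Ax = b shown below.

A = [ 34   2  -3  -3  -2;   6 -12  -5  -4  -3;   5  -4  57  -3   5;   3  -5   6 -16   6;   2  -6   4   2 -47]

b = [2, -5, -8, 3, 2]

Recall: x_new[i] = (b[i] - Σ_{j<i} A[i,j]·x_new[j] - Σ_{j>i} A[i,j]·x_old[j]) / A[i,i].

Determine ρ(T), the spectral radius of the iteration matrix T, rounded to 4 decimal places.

0.2170

Diagonal D = diag(34, -12, 57, -16, -47); L, U strict lower/upper.
GS T = -(D+L)⁻¹U: row 0 first, T[0,2] = -(-3)/(34) = +0.0882; later rows by forward substitution.
  T[0,:] = [+0.0000  -0.0588  +0.0882  +0.0882  +0.0588]
  T[1,:] = [+0.0000  -0.0294  -0.3725  -0.2892  -0.2206]
  T[2,:] = [+0.0000  +0.0031  -0.0339  +0.0246  -0.1084]
  T[3,:] = [+0.0000  -0.0007  +0.1203  +0.1161  +0.4143]
  T[4,:] = [+0.0000  +0.0015  +0.0535  +0.0477  +0.0391]
|roots of det(T-λI)|: 0.2170, 0.0729, 0.0729, 0.0179, 0.0000.
spectral radius ρ = 0.2170; 0.2170 < 1 ⇒ converges.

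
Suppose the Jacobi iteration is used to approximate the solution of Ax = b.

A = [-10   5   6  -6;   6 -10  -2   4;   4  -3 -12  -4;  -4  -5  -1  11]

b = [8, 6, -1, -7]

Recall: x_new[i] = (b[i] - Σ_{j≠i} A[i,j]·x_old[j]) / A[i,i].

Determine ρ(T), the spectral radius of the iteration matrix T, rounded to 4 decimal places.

Let D = diag(-10, -10, -12, 11); L, U the strict triangles.
T_J = -D⁻¹(L+U): T[0,2] = -(6)/(-10) = +0.6000; T[0,0] = 0.
  T[0,:] = [+0.0000 +0.5000 +0.6000 -0.6000]
  T[1,:] = [+0.6000 +0.0000 -0.2000 +0.4000]
  T[2,:] = [+0.3333 -0.2500 +0.0000 -0.3333]
  T[3,:] = [+0.3636 +0.4545 +0.0909 +0.0000]
moduli |λ_i(T)| = 0.8645, 0.6346, 0.6346, 0.1384.
ρ = 0.8645; 0.8645 < 1 ⇒ converges.

0.8645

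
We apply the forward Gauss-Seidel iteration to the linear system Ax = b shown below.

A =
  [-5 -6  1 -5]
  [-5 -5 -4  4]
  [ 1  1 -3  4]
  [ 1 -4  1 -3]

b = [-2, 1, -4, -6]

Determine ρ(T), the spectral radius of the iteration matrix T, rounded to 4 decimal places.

1.6393

Diagonal D = diag(-5, -5, -3, -3); L, U strict lower/upper.
GS T = -(D+L)⁻¹U: row 0 first, T[0,3] = -(-5)/(-5) = -1.0000; later rows by forward substitution.
  T[0,:] = [+0.0000  -1.2000  +0.2000  -1.0000]
  T[1,:] = [+0.0000  +1.2000  -1.0000  +1.8000]
  T[2,:] = [+0.0000  +0.0000  -0.2667  +1.6000]
  T[3,:] = [+0.0000  -2.0000  +1.3111  -2.2000]
moduli |λ_i(T)| = 1.6393, 0.7294, 0.3568, 0.0000.
spectral radius ρ = 1.6393; 1.6393 > 1 ⇒ diverges.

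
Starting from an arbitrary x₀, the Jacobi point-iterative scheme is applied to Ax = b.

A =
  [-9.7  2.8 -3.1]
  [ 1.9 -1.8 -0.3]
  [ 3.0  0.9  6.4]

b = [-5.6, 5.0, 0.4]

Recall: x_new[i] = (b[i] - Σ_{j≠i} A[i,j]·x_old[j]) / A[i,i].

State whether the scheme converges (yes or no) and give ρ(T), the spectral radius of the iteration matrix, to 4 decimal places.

Split A = D + L + U, D = diag(-9.7, -1.8, 6.4).
T_J = -D⁻¹(L+U): T[1,0] = -(1.9)/(-1.8) = +1.0556; T[1,1] = 0.
  T[0,:] = [+0.0000 +0.2887 -0.3196]
  T[1,:] = [+1.0556 +0.0000 -0.1667]
  T[2,:] = [-0.4688 -0.1406 +0.0000]
|λ(T)| sorted: 0.7554, 0.6013, 0.1541.
spectral radius ρ = 0.7554; 0.7554 < 1 ⇒ converges.

yes, ρ = 0.7554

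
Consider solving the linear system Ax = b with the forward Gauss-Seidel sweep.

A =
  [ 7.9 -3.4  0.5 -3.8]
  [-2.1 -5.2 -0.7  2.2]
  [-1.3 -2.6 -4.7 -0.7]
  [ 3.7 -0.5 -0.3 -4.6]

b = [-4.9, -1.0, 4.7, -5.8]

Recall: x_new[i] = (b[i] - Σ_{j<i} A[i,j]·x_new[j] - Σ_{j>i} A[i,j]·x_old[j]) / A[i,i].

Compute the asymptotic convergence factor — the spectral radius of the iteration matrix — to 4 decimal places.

Split A = D + L + U, D = diag(7.9, -5.2, -4.7, -4.6).
T_GS = -(D+L)⁻¹U: row 0 first, T[0,1] = -(-3.4)/(7.9) = +0.4304; later rows by forward substitution.
  T[0,:] = [+0.0000, +0.4304, -0.0633, +0.4810]
  T[1,:] = [+0.0000, -0.1738, -0.1091, +0.2288]
  T[2,:] = [+0.0000, -0.0229, +0.0778, -0.4086]
  T[3,:] = [+0.0000, +0.3666, -0.0441, +0.3887]
|eigenvalues of T|: 0.5806, 0.2376, 0.0503, 0.0000.
ρ(T) = max|λ| = 0.5806; 0.5806 < 1, so it converges for any x₀.

0.5806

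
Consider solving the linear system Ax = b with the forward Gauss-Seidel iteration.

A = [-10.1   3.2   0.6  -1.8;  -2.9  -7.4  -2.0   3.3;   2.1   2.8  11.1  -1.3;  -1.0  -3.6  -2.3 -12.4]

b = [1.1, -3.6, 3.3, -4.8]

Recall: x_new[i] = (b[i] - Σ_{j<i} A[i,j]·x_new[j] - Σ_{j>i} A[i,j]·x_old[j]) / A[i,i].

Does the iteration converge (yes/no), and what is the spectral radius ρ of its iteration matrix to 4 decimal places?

Split A = D + L + U, D = diag(-10.1, -7.4, 11.1, -12.4).
T_GS = -(D+L)⁻¹U: row 0 first, T[0,1] = -(3.2)/(-10.1) = +0.3168; later rows by forward substitution.
  T[0,:] = [+0.0000, +0.3168, +0.0594, -0.1782]
  T[1,:] = [+0.0000, -0.1242, -0.2936, +0.5158]
  T[2,:] = [+0.0000, -0.0286, +0.0628, +0.0207]
  T[3,:] = [+0.0000, +0.0158, +0.0688, -0.1392]
|λ(T)| sorted: 0.2556, 0.0901, 0.0351, 0.0000.
spectral radius ρ = 0.2556; 0.2556 < 1, so it converges for any x₀.

yes, ρ = 0.2556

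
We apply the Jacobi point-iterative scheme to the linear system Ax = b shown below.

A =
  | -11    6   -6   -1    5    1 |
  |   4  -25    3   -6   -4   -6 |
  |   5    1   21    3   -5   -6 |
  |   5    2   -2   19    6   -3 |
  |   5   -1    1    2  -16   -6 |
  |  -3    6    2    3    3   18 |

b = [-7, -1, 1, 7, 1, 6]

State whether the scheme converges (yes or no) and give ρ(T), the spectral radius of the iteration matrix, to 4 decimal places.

yes, ρ = 0.8761

A = D + L + U where D = diag(-11, -25, 21, 19, -16, 18).
T_J = -D⁻¹(L+U): T[2,4] = -(-5)/(21) = +0.2381; T[2,2] = 0.
  T[0,:] = [+0.0000 +0.5455 -0.5455 -0.0909 +0.4545 +0.0909]
  T[1,:] = [+0.1600 +0.0000 +0.1200 -0.2400 -0.1600 -0.2400]
  T[2,:] = [-0.2381 -0.0476 +0.0000 -0.1429 +0.2381 +0.2857]
  T[3,:] = [-0.2632 -0.1053 +0.1053 +0.0000 -0.3158 +0.1579]
  T[4,:] = [+0.3125 -0.0625 +0.0625 +0.1250 +0.0000 -0.3750]
  T[5,:] = [+0.1667 -0.3333 -0.1111 -0.1667 -0.1667 +0.0000]
moduli |λ_i(T)| = 0.8761, 0.4975, 0.3229, 0.3229, 0.2319, 0.1192.
ρ(T) = max|λ| = 0.8761; 0.8761 < 1: convergent.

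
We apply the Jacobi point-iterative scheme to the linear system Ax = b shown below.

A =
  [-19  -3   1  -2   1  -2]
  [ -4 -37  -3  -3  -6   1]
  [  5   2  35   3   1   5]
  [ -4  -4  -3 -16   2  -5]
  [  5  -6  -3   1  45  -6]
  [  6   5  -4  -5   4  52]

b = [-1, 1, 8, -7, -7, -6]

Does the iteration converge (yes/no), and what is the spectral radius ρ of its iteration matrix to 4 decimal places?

yes, ρ = 0.3211

Split A = D + L + U, D = diag(-19, -37, 35, -16, 45, 52).
Jacobi: T = -D⁻¹(L+U), T[2,4] = -(1)/(35) = -0.0286; T[2,2] = 0.
  T[0,:] = [+0.0000 -0.1579 +0.0526 -0.1053 +0.0526 -0.1053]
  T[1,:] = [-0.1081 +0.0000 -0.0811 -0.0811 -0.1622 +0.0270]
  T[2,:] = [-0.1429 -0.0571 +0.0000 -0.0857 -0.0286 -0.1429]
  T[3,:] = [-0.2500 -0.2500 -0.1875 +0.0000 +0.1250 -0.3125]
  T[4,:] = [-0.1111 +0.1333 +0.0667 -0.0222 +0.0000 +0.1333]
  T[5,:] = [-0.1154 -0.0962 +0.0769 +0.0962 -0.0769 +0.0000]
moduli |λ_i(T)| = 0.3211, 0.2143, 0.2143, 0.1800, 0.1553, 0.1553.
spectral radius ρ = 0.3211; 0.3211 < 1: convergent.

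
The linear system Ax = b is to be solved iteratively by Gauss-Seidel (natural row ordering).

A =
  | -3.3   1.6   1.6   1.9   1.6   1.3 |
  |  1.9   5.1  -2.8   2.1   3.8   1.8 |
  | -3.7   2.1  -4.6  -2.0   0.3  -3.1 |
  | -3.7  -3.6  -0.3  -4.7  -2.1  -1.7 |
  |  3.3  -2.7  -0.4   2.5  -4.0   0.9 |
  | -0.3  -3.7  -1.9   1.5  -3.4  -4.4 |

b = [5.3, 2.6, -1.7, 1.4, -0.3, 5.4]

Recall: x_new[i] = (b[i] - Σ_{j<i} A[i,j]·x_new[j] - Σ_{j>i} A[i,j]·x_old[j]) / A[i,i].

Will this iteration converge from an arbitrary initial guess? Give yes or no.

no

Diagonal D = diag(-3.3, 5.1, -4.6, -4.7, -4, -4.4); L, U strict lower/upper.
GS T = -(D+L)⁻¹U: row 0 first, T[0,4] = -(1.6)/(-3.3) = +0.4848; later rows by forward substitution.
  T[0,:] = [+0.0000, +0.4848, +0.4848, +0.5758, +0.4848, +0.3939]
  T[1,:] = [+0.0000, -0.1806, +0.3684, -0.6263, -0.9257, -0.4997]
  T[2,:] = [+0.0000, -0.4724, -0.2218, -1.1838, -0.7474, -1.2189]
  T[3,:] = [+0.0000, -0.2132, -0.6497, +0.1020, -0.0717, -0.2113]
  T[4,:] = [+0.0000, +0.4359, -0.2325, +1.0799, +1.0548, +0.8771]
  T[5,:] = [+0.0000, -0.0867, -0.2889, +0.1989, +0.2286, +0.1699]
|roots of det(T-λI)|: 1.5430, 0.9112, 0.2308, 0.2308, 0.0106, 0.0000.
ρ = 1.5430; 1.5430 > 1 ⇒ diverges.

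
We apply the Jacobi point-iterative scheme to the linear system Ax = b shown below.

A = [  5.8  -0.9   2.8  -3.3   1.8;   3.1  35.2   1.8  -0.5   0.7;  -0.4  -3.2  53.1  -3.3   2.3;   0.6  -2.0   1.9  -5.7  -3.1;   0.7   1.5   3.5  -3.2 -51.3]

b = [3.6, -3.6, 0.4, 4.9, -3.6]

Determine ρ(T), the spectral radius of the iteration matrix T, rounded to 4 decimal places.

Diagonal D = diag(5.8, 35.2, 53.1, -5.7, -51.3); L, U strict lower/upper.
T_J = -D⁻¹(L+U): T[0,2] = -(2.8)/(5.8) = -0.4828; T[0,0] = 0.
  T[0,:] = [+0.0000  +0.1552  -0.4828  +0.5690  -0.3103]
  T[1,:] = [-0.0881  +0.0000  -0.0511  +0.0142  -0.0199]
  T[2,:] = [+0.0075  +0.0603  +0.0000  +0.0621  -0.0433]
  T[3,:] = [+0.1053  -0.3509  +0.3333  +0.0000  -0.5439]
  T[4,:] = [+0.0136  +0.0292  +0.0682  -0.0624  +0.0000]
eigenvalue magnitudes: 0.3620, 0.1728, 0.1722, 0.1722, 0.0524.
spectral radius ρ = 0.3620; 0.3620 < 1, so it converges for any x₀.

0.3620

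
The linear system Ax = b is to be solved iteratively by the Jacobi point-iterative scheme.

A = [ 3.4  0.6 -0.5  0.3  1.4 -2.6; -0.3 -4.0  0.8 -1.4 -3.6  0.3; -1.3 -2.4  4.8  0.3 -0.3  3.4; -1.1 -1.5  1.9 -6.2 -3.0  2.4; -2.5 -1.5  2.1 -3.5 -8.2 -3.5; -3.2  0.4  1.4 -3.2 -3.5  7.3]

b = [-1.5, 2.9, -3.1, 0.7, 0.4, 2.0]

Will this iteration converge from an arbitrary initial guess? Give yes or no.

Split A = D + L + U, D = diag(3.4, -4, 4.8, -6.2, -8.2, 7.3).
T_J = -D⁻¹(L+U): T[0,3] = -(0.3)/(3.4) = -0.0882; T[0,0] = 0.
  T[0,:] = [+0.0000, -0.1765, +0.1471, -0.0882, -0.4118, +0.7647]
  T[1,:] = [-0.0750, +0.0000, +0.2000, -0.3500, -0.9000, +0.0750]
  T[2,:] = [+0.2708, +0.5000, +0.0000, -0.0625, +0.0625, -0.7083]
  T[3,:] = [-0.1774, -0.2419, +0.3065, +0.0000, -0.4839, +0.3871]
  T[4,:] = [-0.3049, -0.1829, +0.2561, -0.4268, +0.0000, -0.4268]
  T[5,:] = [+0.4384, -0.0548, -0.1918, +0.4384, +0.4795, +0.0000]
|λ(T)| sorted: 1.3470, 0.6333, 0.6333, 0.3185, 0.2782, 0.2579.
ρ(T) = max|λ| = 1.3470; 1.3470 > 1 ⇒ diverges.

no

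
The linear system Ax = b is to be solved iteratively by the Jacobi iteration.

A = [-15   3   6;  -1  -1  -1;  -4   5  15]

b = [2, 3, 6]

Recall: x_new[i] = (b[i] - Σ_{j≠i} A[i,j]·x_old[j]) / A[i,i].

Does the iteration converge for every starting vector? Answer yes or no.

yes

A = D + L + U where D = diag(-15, -1, 15).
Jacobi T = -D⁻¹(L+U): T[1,0] = -(-1)/(-1) = -1.0000; T[1,1] = 0.
  T[0,:] = [+0.0000, +0.2000, +0.4000]
  T[1,:] = [-1.0000, +0.0000, -1.0000]
  T[2,:] = [+0.2667, -0.3333, +0.0000]
moduli |λ_i(T)| = 0.6093, 0.3623, 0.3623.
spectral radius ρ = 0.6093; 0.6093 < 1 ⇒ converges.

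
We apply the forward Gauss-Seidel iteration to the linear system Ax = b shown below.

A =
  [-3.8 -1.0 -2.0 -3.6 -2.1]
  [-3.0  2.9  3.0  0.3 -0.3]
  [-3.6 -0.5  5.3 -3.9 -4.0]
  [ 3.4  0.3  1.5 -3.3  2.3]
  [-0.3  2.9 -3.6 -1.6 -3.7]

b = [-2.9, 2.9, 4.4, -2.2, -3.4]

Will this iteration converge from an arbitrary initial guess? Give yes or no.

Diagonal D = diag(-3.8, 2.9, 5.3, -3.3, -3.7); L, U strict lower/upper.
GS T = -(D+L)⁻¹U: row 0 first, T[0,1] = -(-1)/(-3.8) = -0.2632; later rows by forward substitution.
  T[0,:] = [+0.0000  -0.2632  -0.5263  -0.9474  -0.5526]
  T[1,:] = [+0.0000  -0.2722  -1.5789  -1.0835  -0.4682]
  T[2,:] = [+0.0000  -0.2044  -0.5065  -0.0099  +0.3352]
  T[3,:] = [+0.0000  -0.3888  -0.9160  -1.0791  +0.2374]
  T[4,:] = [+0.0000  +0.1750  -0.3060  -0.2962  -0.7510]
eigenvalue magnitudes: 1.5919, 0.6251, 0.3602, 0.0316, 0.0000.
ρ = 1.5919; 1.5919 > 1, so it fails to converge.

no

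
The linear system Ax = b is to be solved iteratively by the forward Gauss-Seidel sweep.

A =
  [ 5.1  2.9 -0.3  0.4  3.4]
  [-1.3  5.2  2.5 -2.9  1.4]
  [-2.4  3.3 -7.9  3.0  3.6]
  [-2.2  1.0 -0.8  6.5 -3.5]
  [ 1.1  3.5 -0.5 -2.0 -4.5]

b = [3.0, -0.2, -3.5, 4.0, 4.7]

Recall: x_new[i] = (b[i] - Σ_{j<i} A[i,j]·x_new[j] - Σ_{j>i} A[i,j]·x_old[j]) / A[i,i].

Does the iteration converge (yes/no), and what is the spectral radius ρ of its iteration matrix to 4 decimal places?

A = D + L + U where D = diag(5.1, 5.2, -7.9, 6.5, -4.5).
T_GS = -(D+L)⁻¹U: row 0 first, T[0,1] = -(2.9)/(5.1) = -0.5686; later rows by forward substitution.
  T[0,:] = [+0.0000 -0.5686 +0.0588 -0.0784 -0.6667]
  T[1,:] = [+0.0000 -0.1422 -0.4661 +0.5381 -0.4359]
  T[2,:] = [+0.0000 +0.1134 -0.2126 +0.6283 +0.4761]
  T[3,:] = [+0.0000 -0.1566 +0.0655 -0.0320 +0.4385]
  T[4,:] = [+0.0000 -0.1925 -0.3536 +0.3437 -0.7498]
|λ(T)| sorted: 0.8293, 0.3894, 0.3894, 0.1087, 0.0000.
ρ = 0.8293; 0.8293 < 1 ⇒ converges.

yes, ρ = 0.8293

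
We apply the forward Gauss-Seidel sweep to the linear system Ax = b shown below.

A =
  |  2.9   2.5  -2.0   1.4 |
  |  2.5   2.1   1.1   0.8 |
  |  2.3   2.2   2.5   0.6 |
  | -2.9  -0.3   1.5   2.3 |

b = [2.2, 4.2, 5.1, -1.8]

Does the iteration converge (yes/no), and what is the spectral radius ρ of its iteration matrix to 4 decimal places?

Let D = diag(2.9, 2.1, 2.5, 2.3); L, U the strict triangles.
T_GS = -(D+L)⁻¹U: row 0 first, T[0,3] = -(1.4)/(2.9) = -0.4828; later rows by forward substitution.
  T[0,:] = [+0.0000 -0.8621 +0.6897 -0.4828]
  T[1,:] = [+0.0000 +1.0263 -1.3448 +0.1938]
  T[2,:] = [+0.0000 -0.1100 +0.5490 +0.0336]
  T[3,:] = [+0.0000 -0.8813 +0.3361 -0.6054]
|roots of det(T-λI)|: 1.1915, 0.4671, 0.2455, 0.0000.
ρ = 1.1915; 1.1915 > 1 ⇒ diverges.

no, ρ = 1.1915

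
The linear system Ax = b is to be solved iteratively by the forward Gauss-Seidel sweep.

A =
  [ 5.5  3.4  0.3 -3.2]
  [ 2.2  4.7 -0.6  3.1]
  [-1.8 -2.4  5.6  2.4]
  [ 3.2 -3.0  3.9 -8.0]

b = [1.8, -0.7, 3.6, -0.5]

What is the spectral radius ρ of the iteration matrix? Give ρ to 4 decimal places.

0.9294

Let D = diag(5.5, 4.7, 5.6, -8); L, U the strict triangles.
Gauss-Seidel: T = -(D+L)⁻¹U, row 0 first, T[0,1] = -(3.4)/(5.5) = -0.6182; later rows by forward substitution.
  T[0,:] = [+0.0000  -0.6182  -0.0545  +0.5818]
  T[1,:] = [+0.0000  +0.2894  +0.1532  -0.9319]
  T[2,:] = [+0.0000  -0.0747  +0.0481  -0.6410]
  T[3,:] = [+0.0000  -0.3922  -0.0558  +0.2697]
eigenvalue magnitudes: 0.9294, 0.2678, 0.0544, 0.0000.
ρ(T) = max|λ| = 0.9294; 0.9294 < 1: convergent.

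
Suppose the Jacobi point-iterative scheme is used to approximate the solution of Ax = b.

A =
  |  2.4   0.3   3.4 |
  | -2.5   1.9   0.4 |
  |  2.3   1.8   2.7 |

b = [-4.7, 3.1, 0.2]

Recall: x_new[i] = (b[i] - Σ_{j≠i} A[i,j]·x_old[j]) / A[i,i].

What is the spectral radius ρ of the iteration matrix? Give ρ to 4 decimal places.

A = D + L + U where D = diag(2.4, 1.9, 2.7).
Jacobi T = -D⁻¹(L+U): T[2,0] = -(2.3)/(2.7) = -0.8519; T[2,2] = 0.
  T[0,:] = [+0.0000 -0.1250 -1.4167]
  T[1,:] = [+1.3158 +0.0000 -0.2105]
  T[2,:] = [-0.8519 -0.6667 +0.0000]
eigenvalue magnitudes: 1.4274, 0.9246, 0.9246.
ρ = 1.4274; 1.4274 > 1: divergent.

1.4274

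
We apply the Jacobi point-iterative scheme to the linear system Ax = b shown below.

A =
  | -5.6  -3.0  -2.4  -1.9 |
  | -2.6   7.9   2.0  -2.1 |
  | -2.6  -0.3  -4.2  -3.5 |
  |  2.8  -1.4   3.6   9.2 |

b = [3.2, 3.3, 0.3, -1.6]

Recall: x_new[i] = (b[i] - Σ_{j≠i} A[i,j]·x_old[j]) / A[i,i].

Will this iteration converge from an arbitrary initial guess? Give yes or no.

yes

Let D = diag(-5.6, 7.9, -4.2, 9.2); L, U the strict triangles.
Jacobi: T = -D⁻¹(L+U), T[1,0] = -(-2.6)/(7.9) = +0.3291; T[1,1] = 0.
  T[0,:] = [+0.0000  -0.5357  -0.4286  -0.3393]
  T[1,:] = [+0.3291  +0.0000  -0.2532  +0.2658]
  T[2,:] = [-0.6190  -0.0714  +0.0000  -0.8333]
  T[3,:] = [-0.3043  +0.1522  -0.3913  +0.0000]
|λ(T)| sorted: 0.9221, 0.6193, 0.2929, 0.2929.
ρ(T) = max|λ| = 0.9221; 0.9221 < 1: convergent.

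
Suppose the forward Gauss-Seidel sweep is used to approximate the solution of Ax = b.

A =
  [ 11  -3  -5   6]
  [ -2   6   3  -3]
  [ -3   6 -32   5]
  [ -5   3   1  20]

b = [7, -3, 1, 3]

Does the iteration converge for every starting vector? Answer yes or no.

Diagonal D = diag(11, 6, -32, 20); L, U strict lower/upper.
GS T = -(D+L)⁻¹U: row 0 first, T[0,1] = -(-3)/(11) = +0.2727; later rows by forward substitution.
  T[0,:] = [+0.0000 +0.2727 +0.4545 -0.5455]
  T[1,:] = [+0.0000 +0.0909 -0.3485 +0.3182]
  T[2,:] = [+0.0000 -0.0085 -0.1080 +0.2670]
  T[3,:] = [+0.0000 +0.0550 +0.1713 -0.1974]
|λ(T)| sorted: 0.4185, 0.1128, 0.1128, 0.0000.
ρ(T) = max|λ| = 0.4185; 0.4185 < 1: convergent.

yes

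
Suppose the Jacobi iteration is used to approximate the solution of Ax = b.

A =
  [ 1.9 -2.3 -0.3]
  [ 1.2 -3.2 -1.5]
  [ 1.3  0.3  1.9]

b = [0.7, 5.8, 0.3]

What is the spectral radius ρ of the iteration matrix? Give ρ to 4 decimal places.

0.9136

Split A = D + L + U, D = diag(1.9, -3.2, 1.9).
T_J = -D⁻¹(L+U): T[0,1] = -(-2.3)/(1.9) = +1.2105; T[0,0] = 0.
  T[0,:] = [+0.0000  +1.2105  +0.1579]
  T[1,:] = [+0.3750  +0.0000  -0.4688]
  T[2,:] = [-0.6842  -0.1579  +0.0000]
|roots of det(T-λI)|: 0.9136, 0.6440, 0.6440.
spectral radius ρ = 0.9136; 0.9136 < 1, so it converges for any x₀.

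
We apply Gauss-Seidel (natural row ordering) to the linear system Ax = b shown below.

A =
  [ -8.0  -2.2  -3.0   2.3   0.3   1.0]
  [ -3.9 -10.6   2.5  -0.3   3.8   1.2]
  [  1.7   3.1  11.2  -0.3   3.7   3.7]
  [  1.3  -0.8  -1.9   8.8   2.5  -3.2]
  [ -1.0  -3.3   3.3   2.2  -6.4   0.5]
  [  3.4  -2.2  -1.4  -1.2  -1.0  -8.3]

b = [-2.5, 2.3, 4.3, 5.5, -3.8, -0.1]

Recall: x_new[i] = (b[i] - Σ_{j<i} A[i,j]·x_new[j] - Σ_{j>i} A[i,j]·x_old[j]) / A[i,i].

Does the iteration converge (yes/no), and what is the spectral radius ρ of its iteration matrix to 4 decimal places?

yes, ρ = 0.5801

Split A = D + L + U, D = diag(-8, -10.6, 11.2, 8.8, -6.4, -8.3).
GS T = -(D+L)⁻¹U: row 0 first, T[0,2] = -(-3)/(-8) = -0.3750; later rows by forward substitution.
  T[0,:] = [+0.0000, -0.2750, -0.3750, +0.2875, +0.0375, +0.1250]
  T[1,:] = [+0.0000, +0.1012, +0.3738, -0.1341, +0.3447, +0.0672]
  T[2,:] = [+0.0000, +0.0137, -0.0465, +0.0203, -0.4315, -0.3679]
  T[3,:] = [+0.0000, +0.0528, +0.0793, -0.0503, -0.3515, +0.2718]
  T[4,:] = [+0.0000, +0.0160, -0.1309, +0.0174, -0.5269, -0.0723]
  T[5,:] = [+0.0000, -0.1513, -0.2405, +0.1551, +0.1111, +0.0649]
|λ(T)| sorted: 0.5801, 0.4325, 0.3303, 0.0138, 0.0138, 0.0000.
ρ(T) = max|λ| = 0.5801; 0.5801 < 1: convergent.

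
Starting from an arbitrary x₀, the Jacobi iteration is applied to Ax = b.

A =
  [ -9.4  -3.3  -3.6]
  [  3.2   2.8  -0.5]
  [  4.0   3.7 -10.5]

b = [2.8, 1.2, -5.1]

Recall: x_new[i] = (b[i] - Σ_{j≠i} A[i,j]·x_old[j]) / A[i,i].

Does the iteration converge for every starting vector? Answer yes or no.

A = D + L + U where D = diag(-9.4, 2.8, -10.5).
Jacobi T = -D⁻¹(L+U): T[0,2] = -(-3.6)/(-9.4) = -0.3830; T[0,0] = 0.
  T[0,:] = [+0.0000, -0.3511, -0.3830]
  T[1,:] = [-1.1429, +0.0000, +0.1786]
  T[2,:] = [+0.3810, +0.3524, +0.0000]
|λ(T)| sorted: 0.7087, 0.4289, 0.4289.
ρ(T) = max|λ| = 0.7087; 0.7087 < 1, so it converges for any x₀.

yes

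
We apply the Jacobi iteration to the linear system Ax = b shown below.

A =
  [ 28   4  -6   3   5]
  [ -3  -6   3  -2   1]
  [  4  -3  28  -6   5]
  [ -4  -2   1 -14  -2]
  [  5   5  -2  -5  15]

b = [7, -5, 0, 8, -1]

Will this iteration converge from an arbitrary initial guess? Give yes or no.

yes

Split A = D + L + U, D = diag(28, -6, 28, -14, 15).
Jacobi T = -D⁻¹(L+U): T[1,3] = -(-2)/(-6) = -0.3333; T[1,1] = 0.
  T[0,:] = [+0.0000 -0.1429 +0.2143 -0.1071 -0.1786]
  T[1,:] = [-0.5000 +0.0000 +0.5000 -0.3333 +0.1667]
  T[2,:] = [-0.1429 +0.1071 +0.0000 +0.2143 -0.1786]
  T[3,:] = [-0.2857 -0.1429 +0.0714 +0.0000 -0.1429]
  T[4,:] = [-0.3333 -0.3333 +0.1333 +0.3333 +0.0000]
|eigenvalues of T|: 0.5506, 0.3431, 0.3431, 0.3172, 0.3172.
spectral radius ρ = 0.5506; 0.5506 < 1 ⇒ converges.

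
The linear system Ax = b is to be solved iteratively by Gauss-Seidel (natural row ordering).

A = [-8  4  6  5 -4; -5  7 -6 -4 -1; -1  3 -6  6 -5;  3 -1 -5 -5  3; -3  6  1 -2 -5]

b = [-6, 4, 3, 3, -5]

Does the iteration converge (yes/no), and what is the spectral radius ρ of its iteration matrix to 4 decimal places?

Write A = D+L+U with D = diag(-8, 7, -6, -5, -5).
Gauss-Seidel: T = -(D+L)⁻¹U, row 0 first, T[0,1] = -(4)/(-8) = +0.5000; later rows by forward substitution.
  T[0,:] = [+0.0000  +0.5000  +0.7500  +0.6250  -0.5000]
  T[1,:] = [+0.0000  +0.3571  +1.3929  +1.0179  -0.2143]
  T[2,:] = [+0.0000  +0.0952  +0.5714  +1.4048  -0.8571]
  T[3,:] = [+0.0000  +0.1333  -0.4000  -1.2333  +1.2000]
  T[4,:] = [+0.0000  +0.0943  +1.4957  +1.6207  -0.6086]
|eigenvalues of T|: 1.2661, 0.9228, 0.7469, 0.1768, 0.0000.
ρ = 1.2661; 1.2661 > 1, so it fails to converge.

no, ρ = 1.2661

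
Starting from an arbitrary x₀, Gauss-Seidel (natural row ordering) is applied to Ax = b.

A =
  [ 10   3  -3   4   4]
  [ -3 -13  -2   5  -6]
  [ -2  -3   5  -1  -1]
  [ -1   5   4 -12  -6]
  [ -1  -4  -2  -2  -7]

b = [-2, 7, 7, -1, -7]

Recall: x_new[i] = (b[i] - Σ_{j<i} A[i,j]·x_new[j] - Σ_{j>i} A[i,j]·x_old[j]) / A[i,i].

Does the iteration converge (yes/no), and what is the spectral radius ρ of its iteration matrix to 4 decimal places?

Write A = D+L+U with D = diag(10, -13, 5, -12, -7).
GS T = -(D+L)⁻¹U: row 0 first, T[0,2] = -(-3)/(10) = +0.3000; later rows by forward substitution.
  T[0,:] = [+0.0000, -0.3000, +0.3000, -0.4000, -0.4000]
  T[1,:] = [+0.0000, +0.0692, -0.2231, +0.4769, -0.3692]
  T[2,:] = [+0.0000, -0.0785, -0.0138, +0.3262, -0.1815]
  T[3,:] = [+0.0000, +0.0277, -0.1226, +0.3408, -0.6810]
  T[4,:] = [+0.0000, +0.0178, +0.1236, -0.4059, +0.5146]
eigenvalue magnitudes: 0.8995, 0.1700, 0.1530, 0.0282, 0.0000.
ρ = 0.8995; 0.8995 < 1, so it converges for any x₀.

yes, ρ = 0.8995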